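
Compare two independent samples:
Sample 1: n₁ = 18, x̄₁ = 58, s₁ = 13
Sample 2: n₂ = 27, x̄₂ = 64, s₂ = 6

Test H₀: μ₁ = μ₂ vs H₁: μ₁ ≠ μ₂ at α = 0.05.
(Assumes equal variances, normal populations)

Answer: t = -2.0950, reject H₀

Derivation:
Pooled variance: s²_p = [17×13² + 26×6²]/(43) = 88.5814
s_p = 9.4118
SE = s_p×√(1/n₁ + 1/n₂) = 9.4118×√(1/18 + 1/27) = 2.8639
t = (x̄₁ - x̄₂)/SE = (58 - 64)/2.8639 = -2.0950
df = 43, t-critical = ±2.017
Decision: reject H₀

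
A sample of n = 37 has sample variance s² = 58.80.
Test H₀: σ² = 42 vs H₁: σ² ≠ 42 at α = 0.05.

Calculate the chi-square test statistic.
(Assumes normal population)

Answer: χ² = 50.4000, fail to reject H₀

Derivation:
df = n - 1 = 36
χ² = (n-1)s²/σ₀² = 36×58.80/42 = 50.4000
Critical values: χ²_{0.975,36} = 21.336, χ²_{0.025,36} = 54.437
Rejection region: χ² < 21.336 or χ² > 54.437
Decision: fail to reject H₀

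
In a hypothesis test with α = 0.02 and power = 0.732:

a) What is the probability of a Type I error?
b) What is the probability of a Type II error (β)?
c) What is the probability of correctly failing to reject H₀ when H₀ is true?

a) Type I error probability = α = 0.02
b) Power = P(reject H₀ | H₁ true) = 1 - β = 0.732, so Type II error probability = β = 1 - Power = 0.268
c) P(fail to reject H₀ | H₀ true) = 1 - α = 0.98

Answer: a) 0.02, b) 0.268, c) 0.98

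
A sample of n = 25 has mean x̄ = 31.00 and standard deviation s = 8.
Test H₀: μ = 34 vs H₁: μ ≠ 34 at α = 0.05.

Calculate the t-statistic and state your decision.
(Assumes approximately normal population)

Answer: t = -1.8750, fail to reject H₀

Derivation:
df = n - 1 = 24
SE = s/√n = 8/√25 = 1.6000
t = (x̄ - μ₀)/SE = (31.00 - 34)/1.6000 = -1.8750
Critical value: t_{0.025,24} = ±2.064
p-value ≈ 0.0730
Decision: fail to reject H₀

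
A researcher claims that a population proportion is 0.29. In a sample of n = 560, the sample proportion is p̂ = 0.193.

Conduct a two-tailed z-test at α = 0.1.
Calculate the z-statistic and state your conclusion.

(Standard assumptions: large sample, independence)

Answer: z = -5.0587, reject H₀

Derivation:
H₀: p = 0.29, H₁: p ≠ 0.29
Standard error: SE = √(p₀(1-p₀)/n) = √(0.29×0.71/560) = 0.019175
z-statistic: z = (p̂ - p₀)/SE = (0.193 - 0.29)/0.019175 = -5.0587
Critical value: z_0.05 = ±1.645
p-value < 0.0001
Decision: reject H₀ at α = 0.1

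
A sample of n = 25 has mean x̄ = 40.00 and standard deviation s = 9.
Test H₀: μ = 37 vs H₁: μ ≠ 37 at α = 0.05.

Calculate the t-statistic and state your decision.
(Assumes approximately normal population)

Answer: t = 1.6667, fail to reject H₀

Derivation:
df = n - 1 = 24
SE = s/√n = 9/√25 = 1.8000
t = (x̄ - μ₀)/SE = (40.00 - 37)/1.8000 = 1.6667
Critical value: t_{0.025,24} = ±2.064
p-value ≈ 0.1086
Decision: fail to reject H₀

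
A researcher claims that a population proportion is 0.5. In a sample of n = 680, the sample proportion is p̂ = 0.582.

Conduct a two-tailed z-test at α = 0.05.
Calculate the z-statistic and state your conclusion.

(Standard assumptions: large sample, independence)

H₀: p = 0.5, H₁: p ≠ 0.5
Standard error: SE = √(p₀(1-p₀)/n) = √(0.5×0.5/680) = 0.019174
z-statistic: z = (p̂ - p₀)/SE = (0.582 - 0.5)/0.019174 = 4.2766
Critical value: z_0.025 = ±1.960
p-value < 0.0001
Decision: reject H₀ at α = 0.05

Answer: z = 4.2766, reject H₀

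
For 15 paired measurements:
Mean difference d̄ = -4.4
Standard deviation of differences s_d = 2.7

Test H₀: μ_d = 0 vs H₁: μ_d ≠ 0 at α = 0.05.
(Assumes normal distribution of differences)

Answer: t = -6.3119, reject H₀

Derivation:
df = n - 1 = 14
SE = s_d/√n = 2.7/√15 = 0.6971
t = d̄/SE = -4.4/0.6971 = -6.3119
Critical value: t_{0.025,14} = ±2.145
p-value < 0.0001
Decision: reject H₀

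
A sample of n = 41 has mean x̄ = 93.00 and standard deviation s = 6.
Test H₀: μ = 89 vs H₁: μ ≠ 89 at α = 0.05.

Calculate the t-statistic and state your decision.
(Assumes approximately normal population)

Answer: t = 4.2689, reject H₀

Derivation:
df = n - 1 = 40
SE = s/√n = 6/√41 = 0.9370
t = (x̄ - μ₀)/SE = (93.00 - 89)/0.9370 = 4.2689
Critical value: t_{0.025,40} = ±2.021
p-value ≈ 0.0001
Decision: reject H₀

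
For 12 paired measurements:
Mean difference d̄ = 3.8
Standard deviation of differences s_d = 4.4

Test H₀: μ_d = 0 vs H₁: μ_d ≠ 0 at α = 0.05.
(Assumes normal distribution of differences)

Answer: t = 2.9917, reject H₀

Derivation:
df = n - 1 = 11
SE = s_d/√n = 4.4/√12 = 1.2702
t = d̄/SE = 3.8/1.2702 = 2.9917
Critical value: t_{0.025,11} = ±2.201
p-value ≈ 0.0123
Decision: reject H₀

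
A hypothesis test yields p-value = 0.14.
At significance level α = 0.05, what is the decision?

Answer: fail to reject H₀

Derivation:
Compare p-value to α:
0.14 ≥ 0.05
Decision: fail to reject H₀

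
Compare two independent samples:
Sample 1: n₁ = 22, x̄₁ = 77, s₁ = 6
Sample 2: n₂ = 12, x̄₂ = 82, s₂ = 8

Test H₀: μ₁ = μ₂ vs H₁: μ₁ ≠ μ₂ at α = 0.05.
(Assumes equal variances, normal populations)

Pooled variance: s²_p = [21×6² + 11×8²]/(32) = 45.6250
s_p = 6.7546
SE = s_p×√(1/n₁ + 1/n₂) = 6.7546×√(1/22 + 1/12) = 2.4240
t = (x̄₁ - x̄₂)/SE = (77 - 82)/2.4240 = -2.0627
df = 32, t-critical = ±2.037
Decision: reject H₀

Answer: t = -2.0627, reject H₀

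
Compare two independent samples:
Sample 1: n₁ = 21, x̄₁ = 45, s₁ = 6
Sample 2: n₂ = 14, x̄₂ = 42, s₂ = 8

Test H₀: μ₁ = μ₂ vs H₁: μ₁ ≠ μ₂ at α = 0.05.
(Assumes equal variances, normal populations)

Answer: t = 1.2679, fail to reject H₀

Derivation:
Pooled variance: s²_p = [20×6² + 13×8²]/(33) = 47.0303
s_p = 6.8579
SE = s_p×√(1/n₁ + 1/n₂) = 6.8579×√(1/21 + 1/14) = 2.3662
t = (x̄₁ - x̄₂)/SE = (45 - 42)/2.3662 = 1.2679
df = 33, t-critical = ±2.035
Decision: fail to reject H₀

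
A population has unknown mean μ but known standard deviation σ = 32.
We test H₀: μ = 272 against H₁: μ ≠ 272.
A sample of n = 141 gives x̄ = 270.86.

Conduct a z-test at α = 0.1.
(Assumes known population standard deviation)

Standard error: SE = σ/√n = 32/√141 = 2.6949
z-statistic: z = (x̄ - μ₀)/SE = (270.86 - 272)/2.6949 = -0.4230
Critical value: ±1.645
p-value = 0.6723
Decision: fail to reject H₀

Answer: z = -0.4230, fail to reject H₀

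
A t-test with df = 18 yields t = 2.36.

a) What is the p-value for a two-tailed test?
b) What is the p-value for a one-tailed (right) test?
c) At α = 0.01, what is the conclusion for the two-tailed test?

Using t-distribution with df = 18:
a) Two-tailed: p = 2×P(T > 2.36) = 0.0298
b) One-tailed: p = P(T > 2.36) = 0.0149
c) 0.0298 ≥ 0.01, fail to reject H₀

Answer: a) 0.0298, b) 0.0149, c) fail to reject H₀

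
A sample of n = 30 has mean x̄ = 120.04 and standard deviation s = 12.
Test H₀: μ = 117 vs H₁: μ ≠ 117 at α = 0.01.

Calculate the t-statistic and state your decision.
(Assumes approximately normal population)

df = n - 1 = 29
SE = s/√n = 12/√30 = 2.1909
t = (x̄ - μ₀)/SE = (120.04 - 117)/2.1909 = 1.3876
Critical value: t_{0.005,29} = ±2.756
p-value ≈ 0.1758
Decision: fail to reject H₀

Answer: t = 1.3876, fail to reject H₀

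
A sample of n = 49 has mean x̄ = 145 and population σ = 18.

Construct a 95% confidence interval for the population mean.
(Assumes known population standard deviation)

Answer: (139.9601, 150.0399)

Derivation:
Confidence level: 95%, α = 0.05
z_0.025 = 1.960
SE = σ/√n = 18/√49 = 2.5714
Margin of error = 1.960 × 2.5714 = 5.0399
CI: x̄ ± margin = 145 ± 5.0399
CI: (139.9601, 150.0399)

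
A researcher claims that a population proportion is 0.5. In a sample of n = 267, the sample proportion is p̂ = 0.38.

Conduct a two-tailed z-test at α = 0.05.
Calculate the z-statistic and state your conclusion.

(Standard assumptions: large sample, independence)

H₀: p = 0.5, H₁: p ≠ 0.5
Standard error: SE = √(p₀(1-p₀)/n) = √(0.5×0.5/267) = 0.030600
z-statistic: z = (p̂ - p₀)/SE = (0.38 - 0.5)/0.030600 = -3.9216
Critical value: z_0.025 = ±1.960
p-value = 0.0001
Decision: reject H₀ at α = 0.05

Answer: z = -3.9216, reject H₀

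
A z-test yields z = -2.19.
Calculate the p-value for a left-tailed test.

Answer: p-value ≈ 0.0143

Derivation:
For z = -2.19:
p = P(Z < -2.19) = Φ(-2.19) = 0.0143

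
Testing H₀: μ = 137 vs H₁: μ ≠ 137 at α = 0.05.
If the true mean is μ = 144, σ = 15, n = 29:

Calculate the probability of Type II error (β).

Answer: β ≈ 0.2901

Derivation:
SE = σ/√n = 15/√29 = 2.7854
Critical values: μ₀ ± z_0.025×SE = 137 ± 1.960×2.7854
Acceptance region: (131.5406, 142.4594)
Under H₁ (μ = 144): z_high = (142.4594 - 144)/2.7854 = -0.5531, z_low = (131.5406 - 144)/2.7854 = -4.4731
β = P(not reject | H₁) = Φ(-0.5531) - Φ(-4.4731) ≈ 0.2901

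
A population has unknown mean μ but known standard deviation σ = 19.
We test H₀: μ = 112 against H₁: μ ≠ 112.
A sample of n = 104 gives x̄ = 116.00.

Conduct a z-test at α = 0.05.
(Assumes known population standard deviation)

Answer: z = 2.1470, reject H₀

Derivation:
Standard error: SE = σ/√n = 19/√104 = 1.8631
z-statistic: z = (x̄ - μ₀)/SE = (116.00 - 112)/1.8631 = 2.1470
Critical value: ±1.960
p-value = 0.0318
Decision: reject H₀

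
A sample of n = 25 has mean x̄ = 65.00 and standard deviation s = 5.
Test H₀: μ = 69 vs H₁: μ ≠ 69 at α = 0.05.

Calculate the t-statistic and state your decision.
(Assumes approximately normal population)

Answer: t = -4.0000, reject H₀

Derivation:
df = n - 1 = 24
SE = s/√n = 5/√25 = 1.0000
t = (x̄ - μ₀)/SE = (65.00 - 69)/1.0000 = -4.0000
Critical value: t_{0.025,24} = ±2.064
p-value ≈ 0.0005
Decision: reject H₀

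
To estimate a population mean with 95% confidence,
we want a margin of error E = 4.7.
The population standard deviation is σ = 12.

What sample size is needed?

z_0.025 = 1.960
n = (z×σ/E)² = (1.960×12/4.7)²
n = 25.0426
Round up: n = 26

Answer: n = 26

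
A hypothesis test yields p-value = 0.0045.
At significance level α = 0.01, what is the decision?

Answer: reject H₀

Derivation:
Compare p-value to α:
0.0045 < 0.01
Decision: reject H₀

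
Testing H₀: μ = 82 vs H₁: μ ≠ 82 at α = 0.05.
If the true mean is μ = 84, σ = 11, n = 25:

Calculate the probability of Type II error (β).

SE = σ/√n = 11/√25 = 2.2000
Critical values: μ₀ ± z_0.025×SE = 82 ± 1.960×2.2000
Acceptance region: (77.6880, 86.3120)
Under H₁ (μ = 84): z_high = (86.3120 - 84)/2.2000 = 1.0509, z_low = (77.6880 - 84)/2.2000 = -2.8691
β = P(not reject | H₁) = Φ(1.0509) - Φ(-2.8691) ≈ 0.8513

Answer: β ≈ 0.8513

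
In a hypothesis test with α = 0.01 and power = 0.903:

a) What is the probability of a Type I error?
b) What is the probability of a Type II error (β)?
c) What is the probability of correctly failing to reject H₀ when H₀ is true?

a) Type I error probability = α = 0.01
b) Power = P(reject H₀ | H₁ true) = 1 - β = 0.903, so Type II error probability = β = 1 - Power = 0.097
c) P(fail to reject H₀ | H₀ true) = 1 - α = 0.99

Answer: a) 0.01, b) 0.097, c) 0.99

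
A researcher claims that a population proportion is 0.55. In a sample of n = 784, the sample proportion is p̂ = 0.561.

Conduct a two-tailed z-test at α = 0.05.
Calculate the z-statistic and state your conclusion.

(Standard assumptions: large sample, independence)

H₀: p = 0.55, H₁: p ≠ 0.55
Standard error: SE = √(p₀(1-p₀)/n) = √(0.55×0.45/784) = 0.017768
z-statistic: z = (p̂ - p₀)/SE = (0.561 - 0.55)/0.017768 = 0.6191
Critical value: z_0.025 = ±1.960
p-value = 0.5359
Decision: fail to reject H₀ at α = 0.05

Answer: z = 0.6191, fail to reject H₀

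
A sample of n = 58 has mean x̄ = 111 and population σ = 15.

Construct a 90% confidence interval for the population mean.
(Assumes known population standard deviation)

Confidence level: 90%, α = 0.1
z_0.05 = 1.645
SE = σ/√n = 15/√58 = 1.9696
Margin of error = 1.645 × 1.9696 = 3.2400
CI: x̄ ± margin = 111 ± 3.2400
CI: (107.7600, 114.2400)

Answer: (107.7600, 114.2400)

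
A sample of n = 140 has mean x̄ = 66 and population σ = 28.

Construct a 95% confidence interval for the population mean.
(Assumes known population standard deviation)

Confidence level: 95%, α = 0.05
z_0.025 = 1.960
SE = σ/√n = 28/√140 = 2.3664
Margin of error = 1.960 × 2.3664 = 4.6381
CI: x̄ ± margin = 66 ± 4.6381
CI: (61.3619, 70.6381)

Answer: (61.3619, 70.6381)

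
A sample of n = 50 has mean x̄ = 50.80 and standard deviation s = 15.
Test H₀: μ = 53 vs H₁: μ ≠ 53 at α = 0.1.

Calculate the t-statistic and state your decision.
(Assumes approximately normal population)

df = n - 1 = 49
SE = s/√n = 15/√50 = 2.1213
t = (x̄ - μ₀)/SE = (50.80 - 53)/2.1213 = -1.0371
Critical value: t_{0.05,49} = ±1.677
p-value ≈ 0.3048
Decision: fail to reject H₀

Answer: t = -1.0371, fail to reject H₀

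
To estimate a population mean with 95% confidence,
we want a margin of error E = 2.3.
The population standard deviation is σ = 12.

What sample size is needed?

Answer: n = 105

Derivation:
z_0.025 = 1.960
n = (z×σ/E)² = (1.960×12/2.3)²
n = 104.5729
Round up: n = 105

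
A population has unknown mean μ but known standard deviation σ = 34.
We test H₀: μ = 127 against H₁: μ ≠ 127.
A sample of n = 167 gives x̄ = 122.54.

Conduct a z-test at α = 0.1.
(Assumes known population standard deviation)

Standard error: SE = σ/√n = 34/√167 = 2.6310
z-statistic: z = (x̄ - μ₀)/SE = (122.54 - 127)/2.6310 = -1.6952
Critical value: ±1.645
p-value = 0.0900
Decision: reject H₀

Answer: z = -1.6952, reject H₀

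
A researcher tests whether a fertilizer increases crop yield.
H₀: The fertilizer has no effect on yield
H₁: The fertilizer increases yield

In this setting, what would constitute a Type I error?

Type I error (α): Rejecting H₀ when H₀ is true
Type II error (β): Failing to reject H₀ when H₁ is true

Answer: Concluding the fertilizer works when it doesn't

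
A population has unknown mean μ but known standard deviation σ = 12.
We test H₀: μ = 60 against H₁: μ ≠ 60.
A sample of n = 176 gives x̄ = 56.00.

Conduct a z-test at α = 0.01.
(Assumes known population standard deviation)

Standard error: SE = σ/√n = 12/√176 = 0.9045
z-statistic: z = (x̄ - μ₀)/SE = (56.00 - 60)/0.9045 = -4.4223
Critical value: ±2.576
p-value < 0.0001
Decision: reject H₀

Answer: z = -4.4223, reject H₀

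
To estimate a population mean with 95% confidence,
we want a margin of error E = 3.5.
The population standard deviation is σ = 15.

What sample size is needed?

Answer: n = 71

Derivation:
z_0.025 = 1.960
n = (z×σ/E)² = (1.960×15/3.5)²
n = 70.5600
Round up: n = 71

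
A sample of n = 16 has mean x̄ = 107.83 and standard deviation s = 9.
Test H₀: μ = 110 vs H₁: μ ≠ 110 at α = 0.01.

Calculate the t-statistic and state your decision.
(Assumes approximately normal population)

df = n - 1 = 15
SE = s/√n = 9/√16 = 2.2500
t = (x̄ - μ₀)/SE = (107.83 - 110)/2.2500 = -0.9644
Critical value: t_{0.005,15} = ±2.947
p-value ≈ 0.3501
Decision: fail to reject H₀

Answer: t = -0.9644, fail to reject H₀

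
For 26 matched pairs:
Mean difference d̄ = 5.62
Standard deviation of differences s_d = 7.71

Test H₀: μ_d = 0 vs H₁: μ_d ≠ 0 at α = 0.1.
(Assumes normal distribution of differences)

df = n - 1 = 25
SE = s_d/√n = 7.71/√26 = 1.5121
t = d̄/SE = 5.62/1.5121 = 3.7167
Critical value: t_{0.05,25} = ±1.708
p-value ≈ 0.0010
Decision: reject H₀

Answer: t = 3.7167, reject H₀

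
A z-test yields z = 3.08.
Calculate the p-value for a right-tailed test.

For z = 3.08:
p = P(Z > 3.08) = 1 - Φ(3.08) = 0.0010

Answer: p-value ≈ 0.0010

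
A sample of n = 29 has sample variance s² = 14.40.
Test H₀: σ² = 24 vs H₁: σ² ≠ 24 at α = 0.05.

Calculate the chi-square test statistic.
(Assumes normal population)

Answer: χ² = 16.8000, fail to reject H₀

Derivation:
df = n - 1 = 28
χ² = (n-1)s²/σ₀² = 28×14.40/24 = 16.8000
Critical values: χ²_{0.975,28} = 15.308, χ²_{0.025,28} = 44.461
Rejection region: χ² < 15.308 or χ² > 44.461
Decision: fail to reject H₀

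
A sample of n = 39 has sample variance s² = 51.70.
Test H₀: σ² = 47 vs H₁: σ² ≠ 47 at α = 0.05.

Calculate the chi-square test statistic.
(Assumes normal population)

Answer: χ² = 41.8000, fail to reject H₀

Derivation:
df = n - 1 = 38
χ² = (n-1)s²/σ₀² = 38×51.70/47 = 41.8000
Critical values: χ²_{0.975,38} = 22.878, χ²_{0.025,38} = 56.896
Rejection region: χ² < 22.878 or χ² > 56.896
Decision: fail to reject H₀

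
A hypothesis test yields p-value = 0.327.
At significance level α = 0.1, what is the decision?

Answer: fail to reject H₀

Derivation:
Compare p-value to α:
0.327 ≥ 0.1
Decision: fail to reject H₀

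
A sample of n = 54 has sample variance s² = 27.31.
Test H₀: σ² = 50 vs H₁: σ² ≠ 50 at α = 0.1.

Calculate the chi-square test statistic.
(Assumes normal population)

df = n - 1 = 53
χ² = (n-1)s²/σ₀² = 53×27.31/50 = 28.9486
Critical values: χ²_{0.95,53} = 37.276, χ²_{0.05,53} = 70.993
Rejection region: χ² < 37.276 or χ² > 70.993
Decision: reject H₀

Answer: χ² = 28.9486, reject H₀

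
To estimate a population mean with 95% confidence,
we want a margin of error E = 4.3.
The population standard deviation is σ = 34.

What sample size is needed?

z_0.025 = 1.960
n = (z×σ/E)² = (1.960×34/4.3)²
n = 240.1779
Round up: n = 241

Answer: n = 241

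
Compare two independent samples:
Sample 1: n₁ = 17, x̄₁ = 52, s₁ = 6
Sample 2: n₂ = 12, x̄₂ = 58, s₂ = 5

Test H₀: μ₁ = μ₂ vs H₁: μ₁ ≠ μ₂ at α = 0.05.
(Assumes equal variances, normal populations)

Answer: t = -2.8346, reject H₀

Derivation:
Pooled variance: s²_p = [16×6² + 11×5²]/(27) = 31.5185
s_p = 5.6141
SE = s_p×√(1/n₁ + 1/n₂) = 5.6141×√(1/17 + 1/12) = 2.1167
t = (x̄₁ - x̄₂)/SE = (52 - 58)/2.1167 = -2.8346
df = 27, t-critical = ±2.052
Decision: reject H₀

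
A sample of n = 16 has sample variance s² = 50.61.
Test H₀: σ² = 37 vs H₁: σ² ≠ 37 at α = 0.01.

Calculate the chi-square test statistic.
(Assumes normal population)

df = n - 1 = 15
χ² = (n-1)s²/σ₀² = 15×50.61/37 = 20.5176
Critical values: χ²_{0.995,15} = 4.601, χ²_{0.005,15} = 32.801
Rejection region: χ² < 4.601 or χ² > 32.801
Decision: fail to reject H₀

Answer: χ² = 20.5176, fail to reject H₀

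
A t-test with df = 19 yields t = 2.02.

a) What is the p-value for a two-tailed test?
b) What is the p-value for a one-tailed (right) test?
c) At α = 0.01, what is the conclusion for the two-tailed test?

Using t-distribution with df = 19:
a) Two-tailed: p = 2×P(T > 2.02) = 0.0577
b) One-tailed: p = P(T > 2.02) = 0.0289
c) 0.0577 ≥ 0.01, fail to reject H₀

Answer: a) 0.0577, b) 0.0289, c) fail to reject H₀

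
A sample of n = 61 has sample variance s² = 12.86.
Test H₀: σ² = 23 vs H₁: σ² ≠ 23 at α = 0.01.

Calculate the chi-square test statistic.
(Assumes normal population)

Answer: χ² = 33.5478, reject H₀

Derivation:
df = n - 1 = 60
χ² = (n-1)s²/σ₀² = 60×12.86/23 = 33.5478
Critical values: χ²_{0.995,60} = 35.534, χ²_{0.005,60} = 91.952
Rejection region: χ² < 35.534 or χ² > 91.952
Decision: reject H₀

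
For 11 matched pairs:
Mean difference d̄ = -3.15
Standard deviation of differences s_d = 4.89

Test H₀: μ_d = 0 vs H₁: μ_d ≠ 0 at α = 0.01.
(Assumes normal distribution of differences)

df = n - 1 = 10
SE = s_d/√n = 4.89/√11 = 1.4744
t = d̄/SE = -3.15/1.4744 = -2.1365
Critical value: t_{0.005,10} = ±3.169
p-value ≈ 0.0584
Decision: fail to reject H₀

Answer: t = -2.1365, fail to reject H₀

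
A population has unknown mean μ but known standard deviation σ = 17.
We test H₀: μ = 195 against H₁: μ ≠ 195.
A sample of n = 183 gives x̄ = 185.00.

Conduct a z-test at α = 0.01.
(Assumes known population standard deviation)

Answer: z = -7.9573, reject H₀

Derivation:
Standard error: SE = σ/√n = 17/√183 = 1.2567
z-statistic: z = (x̄ - μ₀)/SE = (185.00 - 195)/1.2567 = -7.9573
Critical value: ±2.576
p-value < 0.0001
Decision: reject H₀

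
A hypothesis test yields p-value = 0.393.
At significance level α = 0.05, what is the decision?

Answer: fail to reject H₀

Derivation:
Compare p-value to α:
0.393 ≥ 0.05
Decision: fail to reject H₀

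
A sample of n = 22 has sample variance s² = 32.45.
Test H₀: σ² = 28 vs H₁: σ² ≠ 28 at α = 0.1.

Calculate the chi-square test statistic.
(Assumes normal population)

df = n - 1 = 21
χ² = (n-1)s²/σ₀² = 21×32.45/28 = 24.3375
Critical values: χ²_{0.95,21} = 11.591, χ²_{0.05,21} = 32.671
Rejection region: χ² < 11.591 or χ² > 32.671
Decision: fail to reject H₀

Answer: χ² = 24.3375, fail to reject H₀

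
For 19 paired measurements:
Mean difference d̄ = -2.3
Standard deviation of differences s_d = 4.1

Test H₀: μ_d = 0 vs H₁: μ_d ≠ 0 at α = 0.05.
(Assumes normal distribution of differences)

Answer: t = -2.4452, reject H₀

Derivation:
df = n - 1 = 18
SE = s_d/√n = 4.1/√19 = 0.9406
t = d̄/SE = -2.3/0.9406 = -2.4452
Critical value: t_{0.025,18} = ±2.101
p-value ≈ 0.0250
Decision: reject H₀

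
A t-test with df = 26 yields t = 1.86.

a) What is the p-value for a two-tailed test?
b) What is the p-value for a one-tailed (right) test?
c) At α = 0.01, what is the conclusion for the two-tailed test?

Answer: a) 0.0742, b) 0.0371, c) fail to reject H₀

Derivation:
Using t-distribution with df = 26:
a) Two-tailed: p = 2×P(T > 1.86) = 0.0742
b) One-tailed: p = P(T > 1.86) = 0.0371
c) 0.0742 ≥ 0.01, fail to reject H₀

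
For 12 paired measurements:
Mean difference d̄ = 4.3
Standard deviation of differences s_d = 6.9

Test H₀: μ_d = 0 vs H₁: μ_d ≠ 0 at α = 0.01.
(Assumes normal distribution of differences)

df = n - 1 = 11
SE = s_d/√n = 6.9/√12 = 1.9919
t = d̄/SE = 4.3/1.9919 = 2.1587
Critical value: t_{0.005,11} = ±3.106
p-value ≈ 0.0538
Decision: fail to reject H₀

Answer: t = 2.1587, fail to reject H₀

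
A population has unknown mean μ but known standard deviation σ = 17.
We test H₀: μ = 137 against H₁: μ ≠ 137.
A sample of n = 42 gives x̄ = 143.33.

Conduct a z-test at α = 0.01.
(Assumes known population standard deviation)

Standard error: SE = σ/√n = 17/√42 = 2.6232
z-statistic: z = (x̄ - μ₀)/SE = (143.33 - 137)/2.6232 = 2.4131
Critical value: ±2.576
p-value = 0.0158
Decision: fail to reject H₀

Answer: z = 2.4131, fail to reject H₀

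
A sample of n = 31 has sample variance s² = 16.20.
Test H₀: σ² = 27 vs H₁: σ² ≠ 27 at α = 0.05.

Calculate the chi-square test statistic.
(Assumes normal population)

Answer: χ² = 18.0000, fail to reject H₀

Derivation:
df = n - 1 = 30
χ² = (n-1)s²/σ₀² = 30×16.20/27 = 18.0000
Critical values: χ²_{0.975,30} = 16.791, χ²_{0.025,30} = 46.979
Rejection region: χ² < 16.791 or χ² > 46.979
Decision: fail to reject H₀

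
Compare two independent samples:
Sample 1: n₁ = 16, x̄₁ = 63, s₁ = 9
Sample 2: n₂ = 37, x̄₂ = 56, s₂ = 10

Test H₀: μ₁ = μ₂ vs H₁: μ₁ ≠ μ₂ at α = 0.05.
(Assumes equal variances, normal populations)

Answer: t = 2.4077, reject H₀

Derivation:
Pooled variance: s²_p = [15×9² + 36×10²]/(51) = 94.4118
s_p = 9.7166
SE = s_p×√(1/n₁ + 1/n₂) = 9.7166×√(1/16 + 1/37) = 2.9073
t = (x̄₁ - x̄₂)/SE = (63 - 56)/2.9073 = 2.4077
df = 51, t-critical = ±2.008
Decision: reject H₀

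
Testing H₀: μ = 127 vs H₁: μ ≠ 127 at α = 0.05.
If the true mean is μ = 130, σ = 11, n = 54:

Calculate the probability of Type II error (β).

Answer: β ≈ 0.4823

Derivation:
SE = σ/√n = 11/√54 = 1.4969
Critical values: μ₀ ± z_0.025×SE = 127 ± 1.960×1.4969
Acceptance region: (124.0661, 129.9339)
Under H₁ (μ = 130): z_high = (129.9339 - 130)/1.4969 = -0.0442, z_low = (124.0661 - 130)/1.4969 = -3.9641
β = P(not reject | H₁) = Φ(-0.0442) - Φ(-3.9641) ≈ 0.4823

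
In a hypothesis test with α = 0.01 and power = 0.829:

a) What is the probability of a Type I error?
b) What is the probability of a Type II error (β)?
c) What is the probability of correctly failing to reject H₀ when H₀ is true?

Answer: a) 0.01, b) 0.171, c) 0.99

Derivation:
a) Type I error probability = α = 0.01
b) Power = P(reject H₀ | H₁ true) = 1 - β = 0.829, so Type II error probability = β = 1 - Power = 0.171
c) P(fail to reject H₀ | H₀ true) = 1 - α = 0.99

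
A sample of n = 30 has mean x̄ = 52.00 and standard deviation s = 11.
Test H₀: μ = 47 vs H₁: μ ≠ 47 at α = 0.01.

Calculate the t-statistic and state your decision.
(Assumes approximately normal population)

Answer: t = 2.4897, fail to reject H₀

Derivation:
df = n - 1 = 29
SE = s/√n = 11/√30 = 2.0083
t = (x̄ - μ₀)/SE = (52.00 - 47)/2.0083 = 2.4897
Critical value: t_{0.005,29} = ±2.756
p-value ≈ 0.0188
Decision: fail to reject H₀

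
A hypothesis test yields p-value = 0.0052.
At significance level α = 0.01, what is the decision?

Compare p-value to α:
0.0052 < 0.01
Decision: reject H₀

Answer: reject H₀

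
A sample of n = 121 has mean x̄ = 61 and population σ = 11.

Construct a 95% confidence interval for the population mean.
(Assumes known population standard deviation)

Confidence level: 95%, α = 0.05
z_0.025 = 1.960
SE = σ/√n = 11/√121 = 1.0000
Margin of error = 1.960 × 1.0000 = 1.9600
CI: x̄ ± margin = 61 ± 1.9600
CI: (59.0400, 62.9600)

Answer: (59.0400, 62.9600)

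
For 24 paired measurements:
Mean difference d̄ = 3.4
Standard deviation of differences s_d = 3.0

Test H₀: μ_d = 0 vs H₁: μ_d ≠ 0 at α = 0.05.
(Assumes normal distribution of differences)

df = n - 1 = 23
SE = s_d/√n = 3.0/√24 = 0.6124
t = d̄/SE = 3.4/0.6124 = 5.5519
Critical value: t_{0.025,23} = ±2.069
p-value < 0.0001
Decision: reject H₀

Answer: t = 5.5519, reject H₀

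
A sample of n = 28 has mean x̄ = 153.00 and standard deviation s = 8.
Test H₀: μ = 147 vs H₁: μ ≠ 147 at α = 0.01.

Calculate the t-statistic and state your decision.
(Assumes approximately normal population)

df = n - 1 = 27
SE = s/√n = 8/√28 = 1.5119
t = (x̄ - μ₀)/SE = (153.00 - 147)/1.5119 = 3.9685
Critical value: t_{0.005,27} = ±2.771
p-value ≈ 0.0005
Decision: reject H₀

Answer: t = 3.9685, reject H₀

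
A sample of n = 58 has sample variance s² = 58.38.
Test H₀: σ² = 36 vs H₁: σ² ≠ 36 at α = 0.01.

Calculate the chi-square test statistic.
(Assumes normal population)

df = n - 1 = 57
χ² = (n-1)s²/σ₀² = 57×58.38/36 = 92.4350
Critical values: χ²_{0.995,57} = 33.248, χ²_{0.005,57} = 88.236
Rejection region: χ² < 33.248 or χ² > 88.236
Decision: reject H₀

Answer: χ² = 92.4350, reject H₀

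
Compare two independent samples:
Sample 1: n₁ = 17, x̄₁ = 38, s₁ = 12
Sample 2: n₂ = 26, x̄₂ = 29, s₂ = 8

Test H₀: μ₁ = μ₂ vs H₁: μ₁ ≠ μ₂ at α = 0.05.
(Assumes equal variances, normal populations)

Answer: t = 2.9570, reject H₀

Derivation:
Pooled variance: s²_p = [16×12² + 25×8²]/(41) = 95.2195
s_p = 9.7580
SE = s_p×√(1/n₁ + 1/n₂) = 9.7580×√(1/17 + 1/26) = 3.0436
t = (x̄₁ - x̄₂)/SE = (38 - 29)/3.0436 = 2.9570
df = 41, t-critical = ±2.020
Decision: reject H₀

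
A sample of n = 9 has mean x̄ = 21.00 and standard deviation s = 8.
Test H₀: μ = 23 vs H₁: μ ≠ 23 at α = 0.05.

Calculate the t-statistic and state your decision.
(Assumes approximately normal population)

df = n - 1 = 8
SE = s/√n = 8/√9 = 2.6667
t = (x̄ - μ₀)/SE = (21.00 - 23)/2.6667 = -0.7500
Critical value: t_{0.025,8} = ±2.306
p-value ≈ 0.4747
Decision: fail to reject H₀

Answer: t = -0.7500, fail to reject H₀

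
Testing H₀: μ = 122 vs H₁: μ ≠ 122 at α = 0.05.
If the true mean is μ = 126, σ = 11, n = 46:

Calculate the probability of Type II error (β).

Answer: β ≈ 0.3063

Derivation:
SE = σ/√n = 11/√46 = 1.6219
Critical values: μ₀ ± z_0.025×SE = 122 ± 1.960×1.6219
Acceptance region: (118.8211, 125.1789)
Under H₁ (μ = 126): z_high = (125.1789 - 126)/1.6219 = -0.5063, z_low = (118.8211 - 126)/1.6219 = -4.4262
β = P(not reject | H₁) = Φ(-0.5063) - Φ(-4.4262) ≈ 0.3063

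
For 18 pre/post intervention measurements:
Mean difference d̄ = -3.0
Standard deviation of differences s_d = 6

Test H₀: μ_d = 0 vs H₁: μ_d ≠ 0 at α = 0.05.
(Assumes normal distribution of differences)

Answer: t = -2.1213, reject H₀

Derivation:
df = n - 1 = 17
SE = s_d/√n = 6/√18 = 1.4142
t = d̄/SE = -3.0/1.4142 = -2.1213
Critical value: t_{0.025,17} = ±2.110
p-value ≈ 0.0489
Decision: reject H₀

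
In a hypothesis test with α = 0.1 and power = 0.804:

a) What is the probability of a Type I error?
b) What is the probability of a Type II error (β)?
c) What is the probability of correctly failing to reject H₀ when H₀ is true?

Answer: a) 0.1, b) 0.196, c) 0.9

Derivation:
a) Type I error probability = α = 0.1
b) Power = P(reject H₀ | H₁ true) = 1 - β = 0.804, so Type II error probability = β = 1 - Power = 0.196
c) P(fail to reject H₀ | H₀ true) = 1 - α = 0.9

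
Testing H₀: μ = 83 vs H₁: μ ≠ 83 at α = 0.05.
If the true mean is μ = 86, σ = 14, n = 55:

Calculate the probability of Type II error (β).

Answer: β ≈ 0.6445

Derivation:
SE = σ/√n = 14/√55 = 1.8878
Critical values: μ₀ ± z_0.025×SE = 83 ± 1.960×1.8878
Acceptance region: (79.2999, 86.7001)
Under H₁ (μ = 86): z_high = (86.7001 - 86)/1.8878 = 0.3709, z_low = (79.2999 - 86)/1.8878 = -3.5492
β = P(not reject | H₁) = Φ(0.3709) - Φ(-3.5492) ≈ 0.6445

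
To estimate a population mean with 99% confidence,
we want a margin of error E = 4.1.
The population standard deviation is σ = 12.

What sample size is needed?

Answer: n = 57

Derivation:
z_0.005 = 2.576
n = (z×σ/E)² = (2.576×12/4.1)²
n = 56.8442
Round up: n = 57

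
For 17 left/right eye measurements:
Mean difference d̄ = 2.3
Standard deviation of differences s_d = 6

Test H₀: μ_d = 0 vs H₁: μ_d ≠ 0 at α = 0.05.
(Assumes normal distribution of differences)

Answer: t = 1.5805, fail to reject H₀

Derivation:
df = n - 1 = 16
SE = s_d/√n = 6/√17 = 1.4552
t = d̄/SE = 2.3/1.4552 = 1.5805
Critical value: t_{0.025,16} = ±2.120
p-value ≈ 0.1336
Decision: fail to reject H₀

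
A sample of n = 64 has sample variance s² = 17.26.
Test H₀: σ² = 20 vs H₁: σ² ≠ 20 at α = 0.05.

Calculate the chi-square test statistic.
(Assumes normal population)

df = n - 1 = 63
χ² = (n-1)s²/σ₀² = 63×17.26/20 = 54.3690
Critical values: χ²_{0.975,63} = 42.950, χ²_{0.025,63} = 86.830
Rejection region: χ² < 42.950 or χ² > 86.830
Decision: fail to reject H₀

Answer: χ² = 54.3690, fail to reject H₀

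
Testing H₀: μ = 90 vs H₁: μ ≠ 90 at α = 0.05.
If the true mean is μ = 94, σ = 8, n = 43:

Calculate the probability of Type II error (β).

SE = σ/√n = 8/√43 = 1.2200
Critical values: μ₀ ± z_0.025×SE = 90 ± 1.960×1.2200
Acceptance region: (87.6088, 92.3912)
Under H₁ (μ = 94): z_high = (92.3912 - 94)/1.2200 = -1.3187, z_low = (87.6088 - 94)/1.2200 = -5.2387
β = P(not reject | H₁) = Φ(-1.3187) - Φ(-5.2387) ≈ 0.0936

Answer: β ≈ 0.0936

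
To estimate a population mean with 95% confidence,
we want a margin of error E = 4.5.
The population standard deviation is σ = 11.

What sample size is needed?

z_0.025 = 1.960
n = (z×σ/E)² = (1.960×11/4.5)²
n = 22.9547
Round up: n = 23

Answer: n = 23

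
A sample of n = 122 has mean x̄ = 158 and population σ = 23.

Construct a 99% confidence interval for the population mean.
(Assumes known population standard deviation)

Answer: (152.6360, 163.3640)

Derivation:
Confidence level: 99%, α = 0.01
z_0.005 = 2.576
SE = σ/√n = 23/√122 = 2.0823
Margin of error = 2.576 × 2.0823 = 5.3640
CI: x̄ ± margin = 158 ± 5.3640
CI: (152.6360, 163.3640)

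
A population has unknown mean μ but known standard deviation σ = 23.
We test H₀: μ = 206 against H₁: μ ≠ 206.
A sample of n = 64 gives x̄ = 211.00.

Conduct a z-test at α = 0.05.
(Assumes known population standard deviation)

Answer: z = 1.7391, fail to reject H₀

Derivation:
Standard error: SE = σ/√n = 23/√64 = 2.8750
z-statistic: z = (x̄ - μ₀)/SE = (211.00 - 206)/2.8750 = 1.7391
Critical value: ±1.960
p-value = 0.0820
Decision: fail to reject H₀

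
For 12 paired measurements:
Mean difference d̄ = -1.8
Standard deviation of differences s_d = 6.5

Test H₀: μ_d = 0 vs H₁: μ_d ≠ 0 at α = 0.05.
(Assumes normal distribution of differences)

Answer: t = -0.9593, fail to reject H₀

Derivation:
df = n - 1 = 11
SE = s_d/√n = 6.5/√12 = 1.8764
t = d̄/SE = -1.8/1.8764 = -0.9593
Critical value: t_{0.025,11} = ±2.201
p-value ≈ 0.3580
Decision: fail to reject H₀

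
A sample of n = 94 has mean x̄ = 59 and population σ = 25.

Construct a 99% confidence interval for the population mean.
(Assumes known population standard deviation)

Confidence level: 99%, α = 0.01
z_0.005 = 2.576
SE = σ/√n = 25/√94 = 2.5786
Margin of error = 2.576 × 2.5786 = 6.6425
CI: x̄ ± margin = 59 ± 6.6425
CI: (52.3575, 65.6425)

Answer: (52.3575, 65.6425)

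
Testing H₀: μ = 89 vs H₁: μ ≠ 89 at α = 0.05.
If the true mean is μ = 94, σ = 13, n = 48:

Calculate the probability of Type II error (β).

Answer: β ≈ 0.2405

Derivation:
SE = σ/√n = 13/√48 = 1.8764
Critical values: μ₀ ± z_0.025×SE = 89 ± 1.960×1.8764
Acceptance region: (85.3223, 92.6777)
Under H₁ (μ = 94): z_high = (92.6777 - 94)/1.8764 = -0.7047, z_low = (85.3223 - 94)/1.8764 = -4.6247
β = P(not reject | H₁) = Φ(-0.7047) - Φ(-4.6247) ≈ 0.2405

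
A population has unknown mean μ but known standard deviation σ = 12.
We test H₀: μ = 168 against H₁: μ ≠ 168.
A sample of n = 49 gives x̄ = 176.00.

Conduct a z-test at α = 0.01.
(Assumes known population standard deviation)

Answer: z = 4.6666, reject H₀

Derivation:
Standard error: SE = σ/√n = 12/√49 = 1.7143
z-statistic: z = (x̄ - μ₀)/SE = (176.00 - 168)/1.7143 = 4.6666
Critical value: ±2.576
p-value < 0.0001
Decision: reject H₀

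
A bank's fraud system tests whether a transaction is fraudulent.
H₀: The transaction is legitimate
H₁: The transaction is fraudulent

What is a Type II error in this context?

Type I error: rejecting H₀ when it is actually true (false positive).
Type II error: failing to reject H₀ when H₁ is actually true (false negative).

Answer: Allowing a fraudulent transaction to go through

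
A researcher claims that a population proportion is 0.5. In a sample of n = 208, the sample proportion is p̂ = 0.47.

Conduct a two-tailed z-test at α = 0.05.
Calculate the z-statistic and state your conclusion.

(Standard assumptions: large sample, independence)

Answer: z = -0.8653, fail to reject H₀

Derivation:
H₀: p = 0.5, H₁: p ≠ 0.5
Standard error: SE = √(p₀(1-p₀)/n) = √(0.5×0.5/208) = 0.034669
z-statistic: z = (p̂ - p₀)/SE = (0.47 - 0.5)/0.034669 = -0.8653
Critical value: z_0.025 = ±1.960
p-value = 0.3869
Decision: fail to reject H₀ at α = 0.05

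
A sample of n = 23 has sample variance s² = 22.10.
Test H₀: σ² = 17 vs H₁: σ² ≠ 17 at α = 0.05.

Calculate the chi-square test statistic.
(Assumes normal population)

df = n - 1 = 22
χ² = (n-1)s²/σ₀² = 22×22.10/17 = 28.6000
Critical values: χ²_{0.975,22} = 10.982, χ²_{0.025,22} = 36.781
Rejection region: χ² < 10.982 or χ² > 36.781
Decision: fail to reject H₀

Answer: χ² = 28.6000, fail to reject H₀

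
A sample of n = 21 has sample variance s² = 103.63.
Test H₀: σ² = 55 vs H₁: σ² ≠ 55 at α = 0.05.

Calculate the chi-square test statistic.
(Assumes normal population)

Answer: χ² = 37.6836, reject H₀

Derivation:
df = n - 1 = 20
χ² = (n-1)s²/σ₀² = 20×103.63/55 = 37.6836
Critical values: χ²_{0.975,20} = 9.591, χ²_{0.025,20} = 34.170
Rejection region: χ² < 9.591 or χ² > 34.170
Decision: reject H₀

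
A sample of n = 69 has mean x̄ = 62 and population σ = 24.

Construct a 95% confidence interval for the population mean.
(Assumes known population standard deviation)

Confidence level: 95%, α = 0.05
z_0.025 = 1.960
SE = σ/√n = 24/√69 = 2.8893
Margin of error = 1.960 × 2.8893 = 5.6630
CI: x̄ ± margin = 62 ± 5.6630
CI: (56.3370, 67.6630)

Answer: (56.3370, 67.6630)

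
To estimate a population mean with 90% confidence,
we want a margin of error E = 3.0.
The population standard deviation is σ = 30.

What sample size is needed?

Answer: n = 271

Derivation:
z_0.05 = 1.645
n = (z×σ/E)² = (1.645×30/3.0)²
n = 270.6025
Round up: n = 271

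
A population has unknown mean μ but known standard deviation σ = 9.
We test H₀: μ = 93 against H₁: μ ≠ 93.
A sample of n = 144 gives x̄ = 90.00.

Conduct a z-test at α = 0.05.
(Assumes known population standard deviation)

Answer: z = -4.0000, reject H₀

Derivation:
Standard error: SE = σ/√n = 9/√144 = 0.7500
z-statistic: z = (x̄ - μ₀)/SE = (90.00 - 93)/0.7500 = -4.0000
Critical value: ±1.960
p-value = 0.0001
Decision: reject H₀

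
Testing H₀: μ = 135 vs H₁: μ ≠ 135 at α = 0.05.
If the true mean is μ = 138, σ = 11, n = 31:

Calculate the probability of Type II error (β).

Answer: β ≈ 0.6704

Derivation:
SE = σ/√n = 11/√31 = 1.9757
Critical values: μ₀ ± z_0.025×SE = 135 ± 1.960×1.9757
Acceptance region: (131.1276, 138.8724)
Under H₁ (μ = 138): z_high = (138.8724 - 138)/1.9757 = 0.4416, z_low = (131.1276 - 138)/1.9757 = -3.4785
β = P(not reject | H₁) = Φ(0.4416) - Φ(-3.4785) ≈ 0.6704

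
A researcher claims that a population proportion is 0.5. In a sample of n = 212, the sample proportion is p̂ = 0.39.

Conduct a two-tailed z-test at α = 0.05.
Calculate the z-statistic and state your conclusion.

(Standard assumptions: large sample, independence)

H₀: p = 0.5, H₁: p ≠ 0.5
Standard error: SE = √(p₀(1-p₀)/n) = √(0.5×0.5/212) = 0.034340
z-statistic: z = (p̂ - p₀)/SE = (0.39 - 0.5)/0.034340 = -3.2033
Critical value: z_0.025 = ±1.960
p-value = 0.0014
Decision: reject H₀ at α = 0.05

Answer: z = -3.2033, reject H₀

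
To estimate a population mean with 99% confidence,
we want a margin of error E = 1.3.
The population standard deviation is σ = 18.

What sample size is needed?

Answer: n = 1273

Derivation:
z_0.005 = 2.576
n = (z×σ/E)² = (2.576×18/1.3)²
n = 1272.1843
Round up: n = 1273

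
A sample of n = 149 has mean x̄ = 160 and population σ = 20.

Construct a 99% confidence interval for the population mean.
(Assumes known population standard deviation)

Confidence level: 99%, α = 0.01
z_0.005 = 2.576
SE = σ/√n = 20/√149 = 1.6385
Margin of error = 2.576 × 1.6385 = 4.2208
CI: x̄ ± margin = 160 ± 4.2208
CI: (155.7792, 164.2208)

Answer: (155.7792, 164.2208)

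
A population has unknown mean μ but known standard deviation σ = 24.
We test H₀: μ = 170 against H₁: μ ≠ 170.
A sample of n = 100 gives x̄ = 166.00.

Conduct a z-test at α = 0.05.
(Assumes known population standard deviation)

Standard error: SE = σ/√n = 24/√100 = 2.4000
z-statistic: z = (x̄ - μ₀)/SE = (166.00 - 170)/2.4000 = -1.6667
Critical value: ±1.960
p-value = 0.0956
Decision: fail to reject H₀

Answer: z = -1.6667, fail to reject H₀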